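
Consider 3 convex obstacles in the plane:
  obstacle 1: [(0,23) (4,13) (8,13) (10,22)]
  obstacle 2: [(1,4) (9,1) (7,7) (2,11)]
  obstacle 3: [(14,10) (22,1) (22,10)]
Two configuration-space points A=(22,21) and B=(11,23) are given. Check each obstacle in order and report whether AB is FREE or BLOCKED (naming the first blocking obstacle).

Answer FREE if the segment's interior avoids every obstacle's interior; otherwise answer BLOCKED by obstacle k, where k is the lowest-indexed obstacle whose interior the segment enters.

Obstacle 1 [(0,23) (4,13) (8,13) (10,22)]:
  edge (0,23)–(4,13): clear
  edge (4,13)–(8,13): clear
  edge (8,13)–(10,22): clear
  edge (10,22)–(0,23): clear
  midpoint (33/2,22) outside
  → clear
Obstacle 2 [(1,4) (9,1) (7,7) (2,11)]:
  edge (1,4)–(9,1): clear
  edge (9,1)–(7,7): clear
  edge (7,7)–(2,11): clear
  edge (2,11)–(1,4): clear
  midpoint (33/2,22) outside
  → clear
Obstacle 3 [(14,10) (22,1) (22,10)]:
  edge (14,10)–(22,1): clear
  edge (22,1)–(22,10): clear
  edge (22,10)–(14,10): clear
  midpoint (33/2,22) outside
  → clear

FREE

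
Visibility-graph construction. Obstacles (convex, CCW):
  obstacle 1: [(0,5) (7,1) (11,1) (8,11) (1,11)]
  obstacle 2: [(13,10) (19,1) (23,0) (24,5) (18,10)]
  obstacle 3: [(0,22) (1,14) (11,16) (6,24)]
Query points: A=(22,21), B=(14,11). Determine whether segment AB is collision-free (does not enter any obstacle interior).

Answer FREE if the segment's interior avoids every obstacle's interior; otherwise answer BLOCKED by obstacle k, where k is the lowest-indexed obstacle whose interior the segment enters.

FREE

Obstacle 1 [(0,5) (7,1) (11,1) (8,11) (1,11)]:
  edge (0,5)–(7,1): clear
  edge (7,1)–(11,1): clear
  edge (11,1)–(8,11): clear
  edge (8,11)–(1,11): clear
  edge (1,11)–(0,5): clear
  midpoint (18,16) outside
  → clear
Obstacle 2 [(13,10) (19,1) (23,0) (24,5) (18,10)]:
  edge (13,10)–(19,1): clear
  edge (19,1)–(23,0): clear
  edge (23,0)–(24,5): clear
  edge (24,5)–(18,10): clear
  edge (18,10)–(13,10): clear
  midpoint (18,16) outside
  → clear
Obstacle 3 [(0,22) (1,14) (11,16) (6,24)]:
  edge (0,22)–(1,14): clear
  edge (1,14)–(11,16): clear
  edge (11,16)–(6,24): clear
  edge (6,24)–(0,22): clear
  midpoint (18,16) outside
  → clear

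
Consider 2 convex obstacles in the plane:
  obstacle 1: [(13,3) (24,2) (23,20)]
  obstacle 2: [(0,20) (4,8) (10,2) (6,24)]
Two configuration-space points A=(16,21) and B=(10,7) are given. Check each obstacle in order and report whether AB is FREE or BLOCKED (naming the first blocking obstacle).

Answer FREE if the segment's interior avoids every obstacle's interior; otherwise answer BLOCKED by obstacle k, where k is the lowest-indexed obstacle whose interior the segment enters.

Obstacle 1 [(13,3) (24,2) (23,20)]:
  edge (13,3)–(24,2): clear
  edge (24,2)–(23,20): clear
  edge (23,20)–(13,3): clear
  midpoint (13,14) outside
  → clear
Obstacle 2 [(0,20) (4,8) (10,2) (6,24)]:
  edge (0,20)–(4,8): clear
  edge (4,8)–(10,2): clear
  edge (10,2)–(6,24): clear
  edge (6,24)–(0,20): clear
  midpoint (13,14) outside
  → clear

FREE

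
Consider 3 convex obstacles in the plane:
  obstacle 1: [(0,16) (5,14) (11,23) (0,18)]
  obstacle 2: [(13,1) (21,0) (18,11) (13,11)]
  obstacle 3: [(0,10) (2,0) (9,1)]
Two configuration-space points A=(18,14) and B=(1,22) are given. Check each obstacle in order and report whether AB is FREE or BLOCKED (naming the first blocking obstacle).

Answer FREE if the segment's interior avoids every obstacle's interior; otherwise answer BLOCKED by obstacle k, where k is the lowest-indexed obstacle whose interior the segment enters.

Obstacle 1 [(0,16) (5,14) (11,23) (0,18)]:
  edge (0,16)–(5,14): clear
  edge (5,14)–(11,23): crosses AB
  edge (11,23)–(0,18): crosses AB
  edge (0,18)–(0,16): clear
  → BLOCKED
Obstacle 2 [(13,1) (21,0) (18,11) (13,11)]:
  edge (13,1)–(21,0): clear
  edge (21,0)–(18,11): clear
  edge (18,11)–(13,11): clear
  edge (13,11)–(13,1): clear
  midpoint (19/2,18) outside
  → clear
Obstacle 3 [(0,10) (2,0) (9,1)]:
  edge (0,10)–(2,0): clear
  edge (2,0)–(9,1): clear
  edge (9,1)–(0,10): clear
  midpoint (19/2,18) outside
  → clear

BLOCKED by obstacle 1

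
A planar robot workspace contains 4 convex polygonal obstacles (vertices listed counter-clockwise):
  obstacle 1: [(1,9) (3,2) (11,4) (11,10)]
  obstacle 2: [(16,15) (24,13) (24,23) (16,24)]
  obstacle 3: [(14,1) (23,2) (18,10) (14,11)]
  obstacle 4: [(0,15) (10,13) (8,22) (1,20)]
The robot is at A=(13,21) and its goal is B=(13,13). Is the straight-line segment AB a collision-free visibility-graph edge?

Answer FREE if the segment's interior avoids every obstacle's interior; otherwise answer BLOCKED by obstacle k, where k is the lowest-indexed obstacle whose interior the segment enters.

FREE

Obstacle 1 [(1,9) (3,2) (11,4) (11,10)]:
  edge (1,9)–(3,2): clear
  edge (3,2)–(11,4): clear
  edge (11,4)–(11,10): clear
  edge (11,10)–(1,9): clear
  midpoint (13,17) outside
  → clear
Obstacle 2 [(16,15) (24,13) (24,23) (16,24)]:
  edge (16,15)–(24,13): clear
  edge (24,13)–(24,23): clear
  edge (24,23)–(16,24): clear
  edge (16,24)–(16,15): clear
  midpoint (13,17) outside
  → clear
Obstacle 3 [(14,1) (23,2) (18,10) (14,11)]:
  edge (14,1)–(23,2): clear
  edge (23,2)–(18,10): clear
  edge (18,10)–(14,11): clear
  edge (14,11)–(14,1): clear
  midpoint (13,17) outside
  → clear
Obstacle 4 [(0,15) (10,13) (8,22) (1,20)]:
  edge (0,15)–(10,13): clear
  edge (10,13)–(8,22): clear
  edge (8,22)–(1,20): clear
  edge (1,20)–(0,15): clear
  midpoint (13,17) outside
  → clear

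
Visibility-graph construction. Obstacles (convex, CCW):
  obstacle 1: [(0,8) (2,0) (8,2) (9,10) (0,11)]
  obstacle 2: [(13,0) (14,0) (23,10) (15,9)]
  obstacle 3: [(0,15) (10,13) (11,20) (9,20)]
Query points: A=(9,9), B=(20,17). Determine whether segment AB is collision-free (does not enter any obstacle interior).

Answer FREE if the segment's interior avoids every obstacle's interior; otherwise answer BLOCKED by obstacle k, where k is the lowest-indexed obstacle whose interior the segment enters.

Obstacle 1 [(0,8) (2,0) (8,2) (9,10) (0,11)]:
  edge (0,8)–(2,0): clear
  edge (2,0)–(8,2): clear
  edge (8,2)–(9,10): clear
  edge (9,10)–(0,11): clear
  edge (0,11)–(0,8): clear
  midpoint (29/2,13) outside
  → clear
Obstacle 2 [(13,0) (14,0) (23,10) (15,9)]:
  edge (13,0)–(14,0): clear
  edge (14,0)–(23,10): clear
  edge (23,10)–(15,9): clear
  edge (15,9)–(13,0): clear
  midpoint (29/2,13) outside
  → clear
Obstacle 3 [(0,15) (10,13) (11,20) (9,20)]:
  edge (0,15)–(10,13): clear
  edge (10,13)–(11,20): clear
  edge (11,20)–(9,20): clear
  edge (9,20)–(0,15): clear
  midpoint (29/2,13) outside
  → clear

FREE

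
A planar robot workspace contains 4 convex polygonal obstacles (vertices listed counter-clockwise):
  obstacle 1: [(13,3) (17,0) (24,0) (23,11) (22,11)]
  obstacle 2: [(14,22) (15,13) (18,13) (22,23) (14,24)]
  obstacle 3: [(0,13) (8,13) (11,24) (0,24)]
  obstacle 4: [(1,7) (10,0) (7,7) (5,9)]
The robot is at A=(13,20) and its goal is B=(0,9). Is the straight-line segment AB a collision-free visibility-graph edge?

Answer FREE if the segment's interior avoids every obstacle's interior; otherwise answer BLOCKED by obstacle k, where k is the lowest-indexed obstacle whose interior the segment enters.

Obstacle 1 [(13,3) (17,0) (24,0) (23,11) (22,11)]:
  edge (13,3)–(17,0): clear
  edge (17,0)–(24,0): clear
  edge (24,0)–(23,11): clear
  edge (23,11)–(22,11): clear
  edge (22,11)–(13,3): clear
  midpoint (13/2,29/2) outside
  → clear
Obstacle 2 [(14,22) (15,13) (18,13) (22,23) (14,24)]:
  edge (14,22)–(15,13): clear
  edge (15,13)–(18,13): clear
  edge (18,13)–(22,23): clear
  edge (22,23)–(14,24): clear
  edge (14,24)–(14,22): clear
  midpoint (13/2,29/2) outside
  → clear
Obstacle 3 [(0,13) (8,13) (11,24) (0,24)]:
  edge (0,13)–(8,13): crosses AB
  edge (8,13)–(11,24): crosses AB
  edge (11,24)–(0,24): clear
  edge (0,24)–(0,13): clear
  → BLOCKED
Obstacle 4 [(1,7) (10,0) (7,7) (5,9)]:
  edge (1,7)–(10,0): clear
  edge (10,0)–(7,7): clear
  edge (7,7)–(5,9): clear
  edge (5,9)–(1,7): clear
  midpoint (13/2,29/2) outside
  → clear

BLOCKED by obstacle 3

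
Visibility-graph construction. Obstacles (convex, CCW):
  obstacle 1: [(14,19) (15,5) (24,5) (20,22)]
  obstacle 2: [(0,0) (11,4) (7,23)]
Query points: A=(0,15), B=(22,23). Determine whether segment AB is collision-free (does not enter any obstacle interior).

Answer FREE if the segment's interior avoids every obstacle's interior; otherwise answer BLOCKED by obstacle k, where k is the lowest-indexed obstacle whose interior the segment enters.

Obstacle 1 [(14,19) (15,5) (24,5) (20,22)]:
  edge (14,19)–(15,5): clear
  edge (15,5)–(24,5): clear
  edge (24,5)–(20,22): clear
  edge (20,22)–(14,19): clear
  midpoint (11,19) outside
  → clear
Obstacle 2 [(0,0) (11,4) (7,23)]:
  edge (0,0)–(11,4): clear
  edge (11,4)–(7,23): crosses AB
  edge (7,23)–(0,0): crosses AB
  → BLOCKED

BLOCKED by obstacle 2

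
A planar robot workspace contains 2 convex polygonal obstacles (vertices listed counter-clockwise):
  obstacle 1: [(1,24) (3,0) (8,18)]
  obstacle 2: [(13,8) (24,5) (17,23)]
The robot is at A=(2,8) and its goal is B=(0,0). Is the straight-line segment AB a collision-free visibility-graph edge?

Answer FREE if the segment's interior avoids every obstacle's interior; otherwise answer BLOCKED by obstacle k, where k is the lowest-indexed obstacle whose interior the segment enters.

Obstacle 1 [(1,24) (3,0) (8,18)]:
  edge (1,24)–(3,0): clear
  edge (3,0)–(8,18): clear
  edge (8,18)–(1,24): clear
  midpoint (1,4) outside
  → clear
Obstacle 2 [(13,8) (24,5) (17,23)]:
  edge (13,8)–(24,5): clear
  edge (24,5)–(17,23): clear
  edge (17,23)–(13,8): clear
  midpoint (1,4) outside
  → clear

FREE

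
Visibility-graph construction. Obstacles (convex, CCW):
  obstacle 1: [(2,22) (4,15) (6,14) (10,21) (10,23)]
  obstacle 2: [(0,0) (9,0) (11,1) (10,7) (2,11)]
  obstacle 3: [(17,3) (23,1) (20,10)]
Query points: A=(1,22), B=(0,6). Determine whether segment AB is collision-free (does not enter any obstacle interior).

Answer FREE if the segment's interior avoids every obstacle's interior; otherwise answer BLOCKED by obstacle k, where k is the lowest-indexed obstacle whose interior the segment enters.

FREE

Obstacle 1 [(2,22) (4,15) (6,14) (10,21) (10,23)]:
  edge (2,22)–(4,15): clear
  edge (4,15)–(6,14): clear
  edge (6,14)–(10,21): clear
  edge (10,21)–(10,23): clear
  edge (10,23)–(2,22): clear
  midpoint (1/2,14) outside
  → clear
Obstacle 2 [(0,0) (9,0) (11,1) (10,7) (2,11)]:
  edge (0,0)–(9,0): clear
  edge (9,0)–(11,1): clear
  edge (11,1)–(10,7): clear
  edge (10,7)–(2,11): clear
  edge (2,11)–(0,0): clear
  midpoint (1/2,14) outside
  → clear
Obstacle 3 [(17,3) (23,1) (20,10)]:
  edge (17,3)–(23,1): clear
  edge (23,1)–(20,10): clear
  edge (20,10)–(17,3): clear
  midpoint (1/2,14) outside
  → clear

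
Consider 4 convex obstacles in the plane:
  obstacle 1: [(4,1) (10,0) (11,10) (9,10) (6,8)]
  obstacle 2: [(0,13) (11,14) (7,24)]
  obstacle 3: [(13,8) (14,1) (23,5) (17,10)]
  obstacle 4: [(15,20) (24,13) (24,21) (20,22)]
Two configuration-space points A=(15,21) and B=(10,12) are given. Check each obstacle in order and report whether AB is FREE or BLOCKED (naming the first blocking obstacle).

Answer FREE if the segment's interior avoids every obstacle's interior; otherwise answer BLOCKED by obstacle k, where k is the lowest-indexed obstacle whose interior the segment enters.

FREE

Obstacle 1 [(4,1) (10,0) (11,10) (9,10) (6,8)]:
  edge (4,1)–(10,0): clear
  edge (10,0)–(11,10): clear
  edge (11,10)–(9,10): clear
  edge (9,10)–(6,8): clear
  edge (6,8)–(4,1): clear
  midpoint (25/2,33/2) outside
  → clear
Obstacle 2 [(0,13) (11,14) (7,24)]:
  edge (0,13)–(11,14): clear
  edge (11,14)–(7,24): clear
  edge (7,24)–(0,13): clear
  midpoint (25/2,33/2) outside
  → clear
Obstacle 3 [(13,8) (14,1) (23,5) (17,10)]:
  edge (13,8)–(14,1): clear
  edge (14,1)–(23,5): clear
  edge (23,5)–(17,10): clear
  edge (17,10)–(13,8): clear
  midpoint (25/2,33/2) outside
  → clear
Obstacle 4 [(15,20) (24,13) (24,21) (20,22)]:
  edge (15,20)–(24,13): clear
  edge (24,13)–(24,21): clear
  edge (24,21)–(20,22): clear
  edge (20,22)–(15,20): clear
  midpoint (25/2,33/2) outside
  → clear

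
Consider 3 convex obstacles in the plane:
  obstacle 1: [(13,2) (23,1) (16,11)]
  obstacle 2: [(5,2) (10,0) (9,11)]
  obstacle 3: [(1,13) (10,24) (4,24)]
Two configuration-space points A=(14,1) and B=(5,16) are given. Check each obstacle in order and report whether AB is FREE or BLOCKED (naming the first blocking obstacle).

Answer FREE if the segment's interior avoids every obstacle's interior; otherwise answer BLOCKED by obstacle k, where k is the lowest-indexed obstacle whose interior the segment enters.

Obstacle 1 [(13,2) (23,1) (16,11)]:
  edge (13,2)–(23,1): crosses AB
  edge (23,1)–(16,11): clear
  edge (16,11)–(13,2): crosses AB
  → BLOCKED
Obstacle 2 [(5,2) (10,0) (9,11)]:
  edge (5,2)–(10,0): clear
  edge (10,0)–(9,11): crosses AB
  edge (9,11)–(5,2): crosses AB
  → BLOCKED
Obstacle 3 [(1,13) (10,24) (4,24)]:
  edge (1,13)–(10,24): clear
  edge (10,24)–(4,24): clear
  edge (4,24)–(1,13): clear
  midpoint (19/2,17/2) outside
  → clear

BLOCKED by obstacle 1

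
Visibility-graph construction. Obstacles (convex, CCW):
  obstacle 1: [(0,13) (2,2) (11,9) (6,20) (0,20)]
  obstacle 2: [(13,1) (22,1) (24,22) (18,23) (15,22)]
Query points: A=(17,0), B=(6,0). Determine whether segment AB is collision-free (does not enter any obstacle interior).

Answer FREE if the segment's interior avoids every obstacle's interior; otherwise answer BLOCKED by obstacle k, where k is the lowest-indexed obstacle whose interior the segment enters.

FREE

Obstacle 1 [(0,13) (2,2) (11,9) (6,20) (0,20)]:
  edge (0,13)–(2,2): clear
  edge (2,2)–(11,9): clear
  edge (11,9)–(6,20): clear
  edge (6,20)–(0,20): clear
  edge (0,20)–(0,13): clear
  midpoint (23/2,0) outside
  → clear
Obstacle 2 [(13,1) (22,1) (24,22) (18,23) (15,22)]:
  edge (13,1)–(22,1): clear
  edge (22,1)–(24,22): clear
  edge (24,22)–(18,23): clear
  edge (18,23)–(15,22): clear
  edge (15,22)–(13,1): clear
  midpoint (23/2,0) outside
  → clear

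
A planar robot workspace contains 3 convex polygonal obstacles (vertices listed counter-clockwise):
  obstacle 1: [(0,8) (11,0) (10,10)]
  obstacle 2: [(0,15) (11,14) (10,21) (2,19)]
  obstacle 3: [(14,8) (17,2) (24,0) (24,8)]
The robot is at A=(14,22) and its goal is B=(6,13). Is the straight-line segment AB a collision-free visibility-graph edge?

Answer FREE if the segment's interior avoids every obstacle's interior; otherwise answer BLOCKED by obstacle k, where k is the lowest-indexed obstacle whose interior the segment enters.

Obstacle 1 [(0,8) (11,0) (10,10)]:
  edge (0,8)–(11,0): clear
  edge (11,0)–(10,10): clear
  edge (10,10)–(0,8): clear
  midpoint (10,35/2) outside
  → clear
Obstacle 2 [(0,15) (11,14) (10,21) (2,19)]:
  edge (0,15)–(11,14): crosses AB
  edge (11,14)–(10,21): crosses AB
  edge (10,21)–(2,19): clear
  edge (2,19)–(0,15): clear
  → BLOCKED
Obstacle 3 [(14,8) (17,2) (24,0) (24,8)]:
  edge (14,8)–(17,2): clear
  edge (17,2)–(24,0): clear
  edge (24,0)–(24,8): clear
  edge (24,8)–(14,8): clear
  midpoint (10,35/2) outside
  → clear

BLOCKED by obstacle 2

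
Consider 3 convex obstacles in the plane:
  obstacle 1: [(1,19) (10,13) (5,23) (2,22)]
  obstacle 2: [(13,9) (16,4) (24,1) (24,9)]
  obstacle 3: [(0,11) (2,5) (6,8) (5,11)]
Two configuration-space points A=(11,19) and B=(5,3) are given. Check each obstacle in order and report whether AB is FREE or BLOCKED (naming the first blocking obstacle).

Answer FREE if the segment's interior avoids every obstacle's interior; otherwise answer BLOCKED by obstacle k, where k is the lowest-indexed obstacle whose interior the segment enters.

Obstacle 1 [(1,19) (10,13) (5,23) (2,22)]:
  edge (1,19)–(10,13): crosses AB
  edge (10,13)–(5,23): crosses AB
  edge (5,23)–(2,22): clear
  edge (2,22)–(1,19): clear
  → BLOCKED
Obstacle 2 [(13,9) (16,4) (24,1) (24,9)]:
  edge (13,9)–(16,4): clear
  edge (16,4)–(24,1): clear
  edge (24,1)–(24,9): clear
  edge (24,9)–(13,9): clear
  midpoint (8,11) outside
  → clear
Obstacle 3 [(0,11) (2,5) (6,8) (5,11)]:
  edge (0,11)–(2,5): clear
  edge (2,5)–(6,8): clear
  edge (6,8)–(5,11): clear
  edge (5,11)–(0,11): clear
  midpoint (8,11) outside
  → clear

BLOCKED by obstacle 1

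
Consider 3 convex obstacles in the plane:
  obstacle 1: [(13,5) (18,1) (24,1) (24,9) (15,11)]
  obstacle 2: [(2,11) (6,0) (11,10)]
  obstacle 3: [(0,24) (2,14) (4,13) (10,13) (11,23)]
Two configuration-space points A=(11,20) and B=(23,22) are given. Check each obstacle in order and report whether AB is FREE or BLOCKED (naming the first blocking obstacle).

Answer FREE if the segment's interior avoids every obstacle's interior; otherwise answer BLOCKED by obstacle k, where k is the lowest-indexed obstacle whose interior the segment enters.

Obstacle 1 [(13,5) (18,1) (24,1) (24,9) (15,11)]:
  edge (13,5)–(18,1): clear
  edge (18,1)–(24,1): clear
  edge (24,1)–(24,9): clear
  edge (24,9)–(15,11): clear
  edge (15,11)–(13,5): clear
  midpoint (17,21) outside
  → clear
Obstacle 2 [(2,11) (6,0) (11,10)]:
  edge (2,11)–(6,0): clear
  edge (6,0)–(11,10): clear
  edge (11,10)–(2,11): clear
  midpoint (17,21) outside
  → clear
Obstacle 3 [(0,24) (2,14) (4,13) (10,13) (11,23)]:
  edge (0,24)–(2,14): clear
  edge (2,14)–(4,13): clear
  edge (4,13)–(10,13): clear
  edge (10,13)–(11,23): clear
  edge (11,23)–(0,24): clear
  midpoint (17,21) outside
  → clear

FREE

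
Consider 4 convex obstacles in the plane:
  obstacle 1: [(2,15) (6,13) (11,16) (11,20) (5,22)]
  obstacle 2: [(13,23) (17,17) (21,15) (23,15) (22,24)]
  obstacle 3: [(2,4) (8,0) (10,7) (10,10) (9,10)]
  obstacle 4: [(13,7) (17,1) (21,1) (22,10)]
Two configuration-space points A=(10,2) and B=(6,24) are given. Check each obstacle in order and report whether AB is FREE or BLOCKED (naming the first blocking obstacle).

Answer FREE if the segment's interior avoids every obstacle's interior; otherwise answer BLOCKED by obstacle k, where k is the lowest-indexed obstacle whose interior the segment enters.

BLOCKED by obstacle 1

Obstacle 1 [(2,15) (6,13) (11,16) (11,20) (5,22)]:
  edge (2,15)–(6,13): clear
  edge (6,13)–(11,16): crosses AB
  edge (11,16)–(11,20): clear
  edge (11,20)–(5,22): crosses AB
  edge (5,22)–(2,15): clear
  → BLOCKED
Obstacle 2 [(13,23) (17,17) (21,15) (23,15) (22,24)]:
  edge (13,23)–(17,17): clear
  edge (17,17)–(21,15): clear
  edge (21,15)–(23,15): clear
  edge (23,15)–(22,24): clear
  edge (22,24)–(13,23): clear
  midpoint (8,13) outside
  → clear
Obstacle 3 [(2,4) (8,0) (10,7) (10,10) (9,10)]:
  edge (2,4)–(8,0): clear
  edge (8,0)–(10,7): crosses AB
  edge (10,7)–(10,10): clear
  edge (10,10)–(9,10): clear
  edge (9,10)–(2,4): crosses AB
  → BLOCKED
Obstacle 4 [(13,7) (17,1) (21,1) (22,10)]:
  edge (13,7)–(17,1): clear
  edge (17,1)–(21,1): clear
  edge (21,1)–(22,10): clear
  edge (22,10)–(13,7): clear
  midpoint (8,13) outside
  → clear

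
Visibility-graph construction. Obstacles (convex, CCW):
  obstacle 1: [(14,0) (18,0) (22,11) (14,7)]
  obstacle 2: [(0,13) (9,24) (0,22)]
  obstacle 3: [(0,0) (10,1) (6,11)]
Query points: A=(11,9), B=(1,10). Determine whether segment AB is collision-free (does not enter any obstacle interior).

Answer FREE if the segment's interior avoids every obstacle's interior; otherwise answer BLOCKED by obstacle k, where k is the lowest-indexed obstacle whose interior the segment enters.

Obstacle 1 [(14,0) (18,0) (22,11) (14,7)]:
  edge (14,0)–(18,0): clear
  edge (18,0)–(22,11): clear
  edge (22,11)–(14,7): clear
  edge (14,7)–(14,0): clear
  midpoint (6,19/2) outside
  → clear
Obstacle 2 [(0,13) (9,24) (0,22)]:
  edge (0,13)–(9,24): clear
  edge (9,24)–(0,22): clear
  edge (0,22)–(0,13): clear
  midpoint (6,19/2) outside
  → clear
Obstacle 3 [(0,0) (10,1) (6,11)]:
  edge (0,0)–(10,1): clear
  edge (10,1)–(6,11): crosses AB
  edge (6,11)–(0,0): crosses AB
  → BLOCKED

BLOCKED by obstacle 3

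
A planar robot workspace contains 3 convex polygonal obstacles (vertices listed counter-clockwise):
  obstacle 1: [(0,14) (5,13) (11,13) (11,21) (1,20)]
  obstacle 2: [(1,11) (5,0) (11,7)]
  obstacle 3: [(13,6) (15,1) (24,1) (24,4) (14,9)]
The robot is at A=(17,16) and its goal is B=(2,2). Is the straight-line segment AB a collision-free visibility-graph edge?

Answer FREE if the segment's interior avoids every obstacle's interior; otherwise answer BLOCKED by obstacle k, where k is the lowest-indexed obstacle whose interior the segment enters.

Obstacle 1 [(0,14) (5,13) (11,13) (11,21) (1,20)]:
  edge (0,14)–(5,13): clear
  edge (5,13)–(11,13): clear
  edge (11,13)–(11,21): clear
  edge (11,21)–(1,20): clear
  edge (1,20)–(0,14): clear
  midpoint (19/2,9) outside
  → clear
Obstacle 2 [(1,11) (5,0) (11,7)]:
  edge (1,11)–(5,0): crosses AB
  edge (5,0)–(11,7): clear
  edge (11,7)–(1,11): crosses AB
  → BLOCKED
Obstacle 3 [(13,6) (15,1) (24,1) (24,4) (14,9)]:
  edge (13,6)–(15,1): clear
  edge (15,1)–(24,1): clear
  edge (24,1)–(24,4): clear
  edge (24,4)–(14,9): clear
  edge (14,9)–(13,6): clear
  midpoint (19/2,9) outside
  → clear

BLOCKED by obstacle 2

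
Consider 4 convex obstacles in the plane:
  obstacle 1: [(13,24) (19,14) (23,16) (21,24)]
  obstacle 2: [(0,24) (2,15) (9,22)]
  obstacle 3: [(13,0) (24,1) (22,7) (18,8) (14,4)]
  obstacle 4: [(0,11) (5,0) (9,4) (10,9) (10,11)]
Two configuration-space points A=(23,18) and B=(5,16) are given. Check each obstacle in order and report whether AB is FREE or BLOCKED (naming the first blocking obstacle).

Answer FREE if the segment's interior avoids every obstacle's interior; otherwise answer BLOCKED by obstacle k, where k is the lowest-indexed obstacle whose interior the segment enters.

BLOCKED by obstacle 1

Obstacle 1 [(13,24) (19,14) (23,16) (21,24)]:
  edge (13,24)–(19,14): crosses AB
  edge (19,14)–(23,16): clear
  edge (23,16)–(21,24): crosses AB
  edge (21,24)–(13,24): clear
  → BLOCKED
Obstacle 2 [(0,24) (2,15) (9,22)]:
  edge (0,24)–(2,15): clear
  edge (2,15)–(9,22): clear
  edge (9,22)–(0,24): clear
  midpoint (14,17) outside
  → clear
Obstacle 3 [(13,0) (24,1) (22,7) (18,8) (14,4)]:
  edge (13,0)–(24,1): clear
  edge (24,1)–(22,7): clear
  edge (22,7)–(18,8): clear
  edge (18,8)–(14,4): clear
  edge (14,4)–(13,0): clear
  midpoint (14,17) outside
  → clear
Obstacle 4 [(0,11) (5,0) (9,4) (10,9) (10,11)]:
  edge (0,11)–(5,0): clear
  edge (5,0)–(9,4): clear
  edge (9,4)–(10,9): clear
  edge (10,9)–(10,11): clear
  edge (10,11)–(0,11): clear
  midpoint (14,17) outside
  → clear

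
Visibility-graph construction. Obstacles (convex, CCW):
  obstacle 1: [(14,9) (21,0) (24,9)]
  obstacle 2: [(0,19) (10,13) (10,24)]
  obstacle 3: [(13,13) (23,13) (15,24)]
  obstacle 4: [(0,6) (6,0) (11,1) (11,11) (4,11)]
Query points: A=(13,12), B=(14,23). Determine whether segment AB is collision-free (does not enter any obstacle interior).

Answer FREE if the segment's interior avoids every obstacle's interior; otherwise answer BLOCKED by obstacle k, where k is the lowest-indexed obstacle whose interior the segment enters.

BLOCKED by obstacle 3

Obstacle 1 [(14,9) (21,0) (24,9)]:
  edge (14,9)–(21,0): clear
  edge (21,0)–(24,9): clear
  edge (24,9)–(14,9): clear
  midpoint (27/2,35/2) outside
  → clear
Obstacle 2 [(0,19) (10,13) (10,24)]:
  edge (0,19)–(10,13): clear
  edge (10,13)–(10,24): clear
  edge (10,24)–(0,19): clear
  midpoint (27/2,35/2) outside
  → clear
Obstacle 3 [(13,13) (23,13) (15,24)]:
  edge (13,13)–(23,13): crosses AB
  edge (23,13)–(15,24): clear
  edge (15,24)–(13,13): crosses AB
  → BLOCKED
Obstacle 4 [(0,6) (6,0) (11,1) (11,11) (4,11)]:
  edge (0,6)–(6,0): clear
  edge (6,0)–(11,1): clear
  edge (11,1)–(11,11): clear
  edge (11,11)–(4,11): clear
  edge (4,11)–(0,6): clear
  midpoint (27/2,35/2) outside
  → clear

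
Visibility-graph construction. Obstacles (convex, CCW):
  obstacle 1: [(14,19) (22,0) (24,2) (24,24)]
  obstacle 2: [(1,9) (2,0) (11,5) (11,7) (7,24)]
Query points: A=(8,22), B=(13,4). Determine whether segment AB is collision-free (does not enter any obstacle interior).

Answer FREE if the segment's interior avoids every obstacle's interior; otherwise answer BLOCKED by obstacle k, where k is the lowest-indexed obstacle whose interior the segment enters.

Obstacle 1 [(14,19) (22,0) (24,2) (24,24)]:
  edge (14,19)–(22,0): clear
  edge (22,0)–(24,2): clear
  edge (24,2)–(24,24): clear
  edge (24,24)–(14,19): clear
  midpoint (21/2,13) outside
  → clear
Obstacle 2 [(1,9) (2,0) (11,5) (11,7) (7,24)]:
  edge (1,9)–(2,0): clear
  edge (2,0)–(11,5): clear
  edge (11,5)–(11,7): clear
  edge (11,7)–(7,24): clear
  edge (7,24)–(1,9): clear
  midpoint (21/2,13) outside
  → clear

FREE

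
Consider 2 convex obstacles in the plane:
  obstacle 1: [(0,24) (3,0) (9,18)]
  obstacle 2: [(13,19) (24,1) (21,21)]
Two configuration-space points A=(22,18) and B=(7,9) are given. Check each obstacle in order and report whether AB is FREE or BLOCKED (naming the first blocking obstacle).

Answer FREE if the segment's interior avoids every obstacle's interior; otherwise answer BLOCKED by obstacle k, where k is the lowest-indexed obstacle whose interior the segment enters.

BLOCKED by obstacle 2

Obstacle 1 [(0,24) (3,0) (9,18)]:
  edge (0,24)–(3,0): clear
  edge (3,0)–(9,18): clear
  edge (9,18)–(0,24): clear
  midpoint (29/2,27/2) outside
  → clear
Obstacle 2 [(13,19) (24,1) (21,21)]:
  edge (13,19)–(24,1): crosses AB
  edge (24,1)–(21,21): crosses AB
  edge (21,21)–(13,19): clear
  → BLOCKED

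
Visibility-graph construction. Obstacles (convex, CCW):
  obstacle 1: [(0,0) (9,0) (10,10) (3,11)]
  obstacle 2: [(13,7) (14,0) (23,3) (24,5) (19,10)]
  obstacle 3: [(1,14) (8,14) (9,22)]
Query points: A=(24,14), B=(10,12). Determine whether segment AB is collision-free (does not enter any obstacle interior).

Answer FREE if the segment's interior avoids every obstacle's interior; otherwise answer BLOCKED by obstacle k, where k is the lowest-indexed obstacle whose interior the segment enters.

FREE

Obstacle 1 [(0,0) (9,0) (10,10) (3,11)]:
  edge (0,0)–(9,0): clear
  edge (9,0)–(10,10): clear
  edge (10,10)–(3,11): clear
  edge (3,11)–(0,0): clear
  midpoint (17,13) outside
  → clear
Obstacle 2 [(13,7) (14,0) (23,3) (24,5) (19,10)]:
  edge (13,7)–(14,0): clear
  edge (14,0)–(23,3): clear
  edge (23,3)–(24,5): clear
  edge (24,5)–(19,10): clear
  edge (19,10)–(13,7): clear
  midpoint (17,13) outside
  → clear
Obstacle 3 [(1,14) (8,14) (9,22)]:
  edge (1,14)–(8,14): clear
  edge (8,14)–(9,22): clear
  edge (9,22)–(1,14): clear
  midpoint (17,13) outside
  → clear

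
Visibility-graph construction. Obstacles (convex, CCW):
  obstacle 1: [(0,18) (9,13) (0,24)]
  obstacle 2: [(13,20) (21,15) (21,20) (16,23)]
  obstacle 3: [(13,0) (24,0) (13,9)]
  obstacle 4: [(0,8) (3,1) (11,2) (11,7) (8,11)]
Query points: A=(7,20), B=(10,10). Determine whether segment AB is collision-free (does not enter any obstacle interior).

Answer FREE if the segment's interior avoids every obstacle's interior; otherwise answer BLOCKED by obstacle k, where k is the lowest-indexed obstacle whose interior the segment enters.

FREE

Obstacle 1 [(0,18) (9,13) (0,24)]:
  edge (0,18)–(9,13): clear
  edge (9,13)–(0,24): clear
  edge (0,24)–(0,18): clear
  midpoint (17/2,15) outside
  → clear
Obstacle 2 [(13,20) (21,15) (21,20) (16,23)]:
  edge (13,20)–(21,15): clear
  edge (21,15)–(21,20): clear
  edge (21,20)–(16,23): clear
  edge (16,23)–(13,20): clear
  midpoint (17/2,15) outside
  → clear
Obstacle 3 [(13,0) (24,0) (13,9)]:
  edge (13,0)–(24,0): clear
  edge (24,0)–(13,9): clear
  edge (13,9)–(13,0): clear
  midpoint (17/2,15) outside
  → clear
Obstacle 4 [(0,8) (3,1) (11,2) (11,7) (8,11)]:
  edge (0,8)–(3,1): clear
  edge (3,1)–(11,2): clear
  edge (11,2)–(11,7): clear
  edge (11,7)–(8,11): clear
  edge (8,11)–(0,8): clear
  midpoint (17/2,15) outside
  → clear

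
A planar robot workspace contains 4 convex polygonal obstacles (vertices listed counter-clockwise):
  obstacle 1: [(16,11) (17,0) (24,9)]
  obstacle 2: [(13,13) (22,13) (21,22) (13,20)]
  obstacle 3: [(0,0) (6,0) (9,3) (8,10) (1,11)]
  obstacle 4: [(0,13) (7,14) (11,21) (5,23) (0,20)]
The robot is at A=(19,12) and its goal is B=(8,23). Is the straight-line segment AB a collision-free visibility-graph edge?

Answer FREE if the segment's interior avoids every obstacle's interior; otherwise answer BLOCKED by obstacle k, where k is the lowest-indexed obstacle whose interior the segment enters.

BLOCKED by obstacle 2

Obstacle 1 [(16,11) (17,0) (24,9)]:
  edge (16,11)–(17,0): clear
  edge (17,0)–(24,9): clear
  edge (24,9)–(16,11): clear
  midpoint (27/2,35/2) outside
  → clear
Obstacle 2 [(13,13) (22,13) (21,22) (13,20)]:
  edge (13,13)–(22,13): crosses AB
  edge (22,13)–(21,22): clear
  edge (21,22)–(13,20): clear
  edge (13,20)–(13,13): crosses AB
  → BLOCKED
Obstacle 3 [(0,0) (6,0) (9,3) (8,10) (1,11)]:
  edge (0,0)–(6,0): clear
  edge (6,0)–(9,3): clear
  edge (9,3)–(8,10): clear
  edge (8,10)–(1,11): clear
  edge (1,11)–(0,0): clear
  midpoint (27/2,35/2) outside
  → clear
Obstacle 4 [(0,13) (7,14) (11,21) (5,23) (0,20)]:
  edge (0,13)–(7,14): clear
  edge (7,14)–(11,21): crosses AB
  edge (11,21)–(5,23): crosses AB
  edge (5,23)–(0,20): clear
  edge (0,20)–(0,13): clear
  → BLOCKED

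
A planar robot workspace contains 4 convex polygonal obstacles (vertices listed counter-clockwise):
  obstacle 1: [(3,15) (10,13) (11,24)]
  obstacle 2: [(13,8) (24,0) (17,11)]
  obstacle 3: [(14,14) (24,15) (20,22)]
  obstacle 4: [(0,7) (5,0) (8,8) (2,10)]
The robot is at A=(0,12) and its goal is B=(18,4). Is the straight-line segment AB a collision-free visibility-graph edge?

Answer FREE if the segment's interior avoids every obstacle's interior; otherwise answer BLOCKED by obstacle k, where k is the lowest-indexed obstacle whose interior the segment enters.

Obstacle 1 [(3,15) (10,13) (11,24)]:
  edge (3,15)–(10,13): clear
  edge (10,13)–(11,24): clear
  edge (11,24)–(3,15): clear
  midpoint (9,8) outside
  → clear
Obstacle 2 [(13,8) (24,0) (17,11)]:
  edge (13,8)–(24,0): clear
  edge (24,0)–(17,11): clear
  edge (17,11)–(13,8): clear
  midpoint (9,8) outside
  → clear
Obstacle 3 [(14,14) (24,15) (20,22)]:
  edge (14,14)–(24,15): clear
  edge (24,15)–(20,22): clear
  edge (20,22)–(14,14): clear
  midpoint (9,8) outside
  → clear
Obstacle 4 [(0,7) (5,0) (8,8) (2,10)]:
  edge (0,7)–(5,0): clear
  edge (5,0)–(8,8): clear
  edge (8,8)–(2,10): clear
  edge (2,10)–(0,7): clear
  midpoint (9,8) outside
  → clear

FREE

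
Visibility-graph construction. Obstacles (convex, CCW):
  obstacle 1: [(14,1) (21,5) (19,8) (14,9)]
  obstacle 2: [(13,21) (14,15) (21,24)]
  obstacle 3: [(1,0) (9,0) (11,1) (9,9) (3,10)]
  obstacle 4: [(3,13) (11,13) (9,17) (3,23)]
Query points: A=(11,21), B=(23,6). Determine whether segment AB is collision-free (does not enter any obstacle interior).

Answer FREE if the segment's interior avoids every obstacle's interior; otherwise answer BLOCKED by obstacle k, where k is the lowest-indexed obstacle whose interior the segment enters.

Obstacle 1 [(14,1) (21,5) (19,8) (14,9)]:
  edge (14,1)–(21,5): clear
  edge (21,5)–(19,8): clear
  edge (19,8)–(14,9): clear
  edge (14,9)–(14,1): clear
  midpoint (17,27/2) outside
  → clear
Obstacle 2 [(13,21) (14,15) (21,24)]:
  edge (13,21)–(14,15): crosses AB
  edge (14,15)–(21,24): crosses AB
  edge (21,24)–(13,21): clear
  → BLOCKED
Obstacle 3 [(1,0) (9,0) (11,1) (9,9) (3,10)]:
  edge (1,0)–(9,0): clear
  edge (9,0)–(11,1): clear
  edge (11,1)–(9,9): clear
  edge (9,9)–(3,10): clear
  edge (3,10)–(1,0): clear
  midpoint (17,27/2) outside
  → clear
Obstacle 4 [(3,13) (11,13) (9,17) (3,23)]:
  edge (3,13)–(11,13): clear
  edge (11,13)–(9,17): clear
  edge (9,17)–(3,23): clear
  edge (3,23)–(3,13): clear
  midpoint (17,27/2) outside
  → clear

BLOCKED by obstacle 2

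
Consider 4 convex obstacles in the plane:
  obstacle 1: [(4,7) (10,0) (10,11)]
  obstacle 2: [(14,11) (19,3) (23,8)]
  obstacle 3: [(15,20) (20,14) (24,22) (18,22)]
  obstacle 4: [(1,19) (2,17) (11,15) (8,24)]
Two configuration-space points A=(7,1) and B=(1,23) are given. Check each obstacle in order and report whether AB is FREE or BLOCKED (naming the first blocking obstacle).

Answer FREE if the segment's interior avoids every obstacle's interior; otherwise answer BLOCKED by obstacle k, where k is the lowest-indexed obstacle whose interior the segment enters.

Obstacle 1 [(4,7) (10,0) (10,11)]:
  edge (4,7)–(10,0): crosses AB
  edge (10,0)–(10,11): clear
  edge (10,11)–(4,7): crosses AB
  → BLOCKED
Obstacle 2 [(14,11) (19,3) (23,8)]:
  edge (14,11)–(19,3): clear
  edge (19,3)–(23,8): clear
  edge (23,8)–(14,11): clear
  midpoint (4,12) outside
  → clear
Obstacle 3 [(15,20) (20,14) (24,22) (18,22)]:
  edge (15,20)–(20,14): clear
  edge (20,14)–(24,22): clear
  edge (24,22)–(18,22): clear
  edge (18,22)–(15,20): clear
  midpoint (4,12) outside
  → clear
Obstacle 4 [(1,19) (2,17) (11,15) (8,24)]:
  edge (1,19)–(2,17): clear
  edge (2,17)–(11,15): crosses AB
  edge (11,15)–(8,24): clear
  edge (8,24)–(1,19): crosses AB
  → BLOCKED

BLOCKED by obstacle 1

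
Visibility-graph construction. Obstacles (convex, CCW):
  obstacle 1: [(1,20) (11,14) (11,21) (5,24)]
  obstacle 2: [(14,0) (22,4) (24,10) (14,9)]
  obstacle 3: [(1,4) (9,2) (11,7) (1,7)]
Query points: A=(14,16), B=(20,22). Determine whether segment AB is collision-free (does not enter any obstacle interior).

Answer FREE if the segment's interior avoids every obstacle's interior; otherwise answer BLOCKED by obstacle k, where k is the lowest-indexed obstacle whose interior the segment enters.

Obstacle 1 [(1,20) (11,14) (11,21) (5,24)]:
  edge (1,20)–(11,14): clear
  edge (11,14)–(11,21): clear
  edge (11,21)–(5,24): clear
  edge (5,24)–(1,20): clear
  midpoint (17,19) outside
  → clear
Obstacle 2 [(14,0) (22,4) (24,10) (14,9)]:
  edge (14,0)–(22,4): clear
  edge (22,4)–(24,10): clear
  edge (24,10)–(14,9): clear
  edge (14,9)–(14,0): clear
  midpoint (17,19) outside
  → clear
Obstacle 3 [(1,4) (9,2) (11,7) (1,7)]:
  edge (1,4)–(9,2): clear
  edge (9,2)–(11,7): clear
  edge (11,7)–(1,7): clear
  edge (1,7)–(1,4): clear
  midpoint (17,19) outside
  → clear

FREE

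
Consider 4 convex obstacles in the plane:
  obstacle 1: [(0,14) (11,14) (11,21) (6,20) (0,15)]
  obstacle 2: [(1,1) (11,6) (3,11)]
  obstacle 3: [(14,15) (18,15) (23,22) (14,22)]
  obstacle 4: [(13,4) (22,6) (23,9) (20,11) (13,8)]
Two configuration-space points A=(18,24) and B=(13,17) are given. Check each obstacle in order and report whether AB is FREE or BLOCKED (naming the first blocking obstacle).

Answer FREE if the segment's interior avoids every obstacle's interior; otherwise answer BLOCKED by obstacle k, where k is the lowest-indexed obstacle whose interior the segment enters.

BLOCKED by obstacle 3

Obstacle 1 [(0,14) (11,14) (11,21) (6,20) (0,15)]:
  edge (0,14)–(11,14): clear
  edge (11,14)–(11,21): clear
  edge (11,21)–(6,20): clear
  edge (6,20)–(0,15): clear
  edge (0,15)–(0,14): clear
  midpoint (31/2,41/2) outside
  → clear
Obstacle 2 [(1,1) (11,6) (3,11)]:
  edge (1,1)–(11,6): clear
  edge (11,6)–(3,11): clear
  edge (3,11)–(1,1): clear
  midpoint (31/2,41/2) outside
  → clear
Obstacle 3 [(14,15) (18,15) (23,22) (14,22)]:
  edge (14,15)–(18,15): clear
  edge (18,15)–(23,22): clear
  edge (23,22)–(14,22): crosses AB
  edge (14,22)–(14,15): crosses AB
  → BLOCKED
Obstacle 4 [(13,4) (22,6) (23,9) (20,11) (13,8)]:
  edge (13,4)–(22,6): clear
  edge (22,6)–(23,9): clear
  edge (23,9)–(20,11): clear
  edge (20,11)–(13,8): clear
  edge (13,8)–(13,4): clear
  midpoint (31/2,41/2) outside
  → clear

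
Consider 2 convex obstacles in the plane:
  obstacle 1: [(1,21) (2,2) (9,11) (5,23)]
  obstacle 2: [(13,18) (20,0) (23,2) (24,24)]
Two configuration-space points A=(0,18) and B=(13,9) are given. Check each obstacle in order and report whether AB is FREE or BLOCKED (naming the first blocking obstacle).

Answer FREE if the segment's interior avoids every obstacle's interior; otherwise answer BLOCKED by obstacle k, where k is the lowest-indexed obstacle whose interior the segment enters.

BLOCKED by obstacle 1

Obstacle 1 [(1,21) (2,2) (9,11) (5,23)]:
  edge (1,21)–(2,2): crosses AB
  edge (2,2)–(9,11): clear
  edge (9,11)–(5,23): crosses AB
  edge (5,23)–(1,21): clear
  → BLOCKED
Obstacle 2 [(13,18) (20,0) (23,2) (24,24)]:
  edge (13,18)–(20,0): clear
  edge (20,0)–(23,2): clear
  edge (23,2)–(24,24): clear
  edge (24,24)–(13,18): clear
  midpoint (13/2,27/2) outside
  → clear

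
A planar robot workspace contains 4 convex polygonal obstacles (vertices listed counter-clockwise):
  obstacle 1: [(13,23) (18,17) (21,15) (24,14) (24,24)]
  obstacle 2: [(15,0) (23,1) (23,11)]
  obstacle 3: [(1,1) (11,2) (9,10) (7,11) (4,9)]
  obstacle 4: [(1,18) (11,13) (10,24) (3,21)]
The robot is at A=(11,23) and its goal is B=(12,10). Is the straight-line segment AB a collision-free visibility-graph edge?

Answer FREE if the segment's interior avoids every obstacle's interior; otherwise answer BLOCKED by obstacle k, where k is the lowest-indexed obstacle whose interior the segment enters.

Obstacle 1 [(13,23) (18,17) (21,15) (24,14) (24,24)]:
  edge (13,23)–(18,17): clear
  edge (18,17)–(21,15): clear
  edge (21,15)–(24,14): clear
  edge (24,14)–(24,24): clear
  edge (24,24)–(13,23): clear
  midpoint (23/2,33/2) outside
  → clear
Obstacle 2 [(15,0) (23,1) (23,11)]:
  edge (15,0)–(23,1): clear
  edge (23,1)–(23,11): clear
  edge (23,11)–(15,0): clear
  midpoint (23/2,33/2) outside
  → clear
Obstacle 3 [(1,1) (11,2) (9,10) (7,11) (4,9)]:
  edge (1,1)–(11,2): clear
  edge (11,2)–(9,10): clear
  edge (9,10)–(7,11): clear
  edge (7,11)–(4,9): clear
  edge (4,9)–(1,1): clear
  midpoint (23/2,33/2) outside
  → clear
Obstacle 4 [(1,18) (11,13) (10,24) (3,21)]:
  edge (1,18)–(11,13): clear
  edge (11,13)–(10,24): clear
  edge (10,24)–(3,21): clear
  edge (3,21)–(1,18): clear
  midpoint (23/2,33/2) outside
  → clear

FREE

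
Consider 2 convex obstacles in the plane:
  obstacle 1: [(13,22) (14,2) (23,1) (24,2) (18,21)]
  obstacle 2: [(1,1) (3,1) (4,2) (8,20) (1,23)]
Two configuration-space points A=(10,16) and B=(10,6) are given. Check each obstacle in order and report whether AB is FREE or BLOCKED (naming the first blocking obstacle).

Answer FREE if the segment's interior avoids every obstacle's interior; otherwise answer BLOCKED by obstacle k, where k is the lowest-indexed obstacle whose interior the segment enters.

FREE

Obstacle 1 [(13,22) (14,2) (23,1) (24,2) (18,21)]:
  edge (13,22)–(14,2): clear
  edge (14,2)–(23,1): clear
  edge (23,1)–(24,2): clear
  edge (24,2)–(18,21): clear
  edge (18,21)–(13,22): clear
  midpoint (10,11) outside
  → clear
Obstacle 2 [(1,1) (3,1) (4,2) (8,20) (1,23)]:
  edge (1,1)–(3,1): clear
  edge (3,1)–(4,2): clear
  edge (4,2)–(8,20): clear
  edge (8,20)–(1,23): clear
  edge (1,23)–(1,1): clear
  midpoint (10,11) outside
  → clear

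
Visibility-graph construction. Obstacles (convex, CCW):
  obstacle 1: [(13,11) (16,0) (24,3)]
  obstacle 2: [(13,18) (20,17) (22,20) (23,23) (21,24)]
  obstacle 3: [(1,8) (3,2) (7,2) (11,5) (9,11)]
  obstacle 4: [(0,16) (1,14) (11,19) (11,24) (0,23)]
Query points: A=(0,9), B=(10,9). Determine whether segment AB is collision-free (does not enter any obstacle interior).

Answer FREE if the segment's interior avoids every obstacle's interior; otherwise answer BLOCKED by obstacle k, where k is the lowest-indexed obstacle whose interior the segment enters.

Obstacle 1 [(13,11) (16,0) (24,3)]:
  edge (13,11)–(16,0): clear
  edge (16,0)–(24,3): clear
  edge (24,3)–(13,11): clear
  midpoint (5,9) outside
  → clear
Obstacle 2 [(13,18) (20,17) (22,20) (23,23) (21,24)]:
  edge (13,18)–(20,17): clear
  edge (20,17)–(22,20): clear
  edge (22,20)–(23,23): clear
  edge (23,23)–(21,24): clear
  edge (21,24)–(13,18): clear
  midpoint (5,9) outside
  → clear
Obstacle 3 [(1,8) (3,2) (7,2) (11,5) (9,11)]:
  edge (1,8)–(3,2): clear
  edge (3,2)–(7,2): clear
  edge (7,2)–(11,5): clear
  edge (11,5)–(9,11): crosses AB
  edge (9,11)–(1,8): crosses AB
  → BLOCKED
Obstacle 4 [(0,16) (1,14) (11,19) (11,24) (0,23)]:
  edge (0,16)–(1,14): clear
  edge (1,14)–(11,19): clear
  edge (11,19)–(11,24): clear
  edge (11,24)–(0,23): clear
  edge (0,23)–(0,16): clear
  midpoint (5,9) outside
  → clear

BLOCKED by obstacle 3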